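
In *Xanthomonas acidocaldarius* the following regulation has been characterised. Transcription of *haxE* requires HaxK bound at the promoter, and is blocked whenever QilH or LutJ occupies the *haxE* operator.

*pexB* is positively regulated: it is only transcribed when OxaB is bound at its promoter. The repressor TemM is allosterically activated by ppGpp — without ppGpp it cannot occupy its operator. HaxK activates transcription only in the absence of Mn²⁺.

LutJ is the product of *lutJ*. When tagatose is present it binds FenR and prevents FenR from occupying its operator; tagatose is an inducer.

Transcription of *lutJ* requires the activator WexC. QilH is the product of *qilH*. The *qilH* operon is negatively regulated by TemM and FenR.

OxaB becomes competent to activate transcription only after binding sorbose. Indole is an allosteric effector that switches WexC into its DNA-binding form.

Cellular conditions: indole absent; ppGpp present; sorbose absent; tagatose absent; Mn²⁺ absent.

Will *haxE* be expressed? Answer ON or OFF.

ON

Mn²⁺ is absent, so HaxK is active.
ppGpp is present, so TemM is active.
Tagatose is absent, so FenR is active.
With repressor TemM bound, *qilH* is not transcribed.
So QilH is not produced.
Indole is absent, so WexC is inactive.
Required activator WexC is absent, so *lutJ* is not transcribed.
So LutJ is not produced.
No repressor is bound and HaxK is active, so *haxE* is transcribed.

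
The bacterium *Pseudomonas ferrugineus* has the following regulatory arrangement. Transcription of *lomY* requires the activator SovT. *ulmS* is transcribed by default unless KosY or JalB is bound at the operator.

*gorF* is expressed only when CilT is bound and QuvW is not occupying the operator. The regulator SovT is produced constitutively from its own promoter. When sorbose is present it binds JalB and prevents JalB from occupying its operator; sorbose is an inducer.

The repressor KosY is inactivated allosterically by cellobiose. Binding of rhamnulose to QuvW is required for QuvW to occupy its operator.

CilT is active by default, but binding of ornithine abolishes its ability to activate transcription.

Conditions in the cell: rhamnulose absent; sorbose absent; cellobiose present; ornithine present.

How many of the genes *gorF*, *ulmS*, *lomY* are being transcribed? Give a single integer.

1

Ornithine is present, so CilT is inactive.
Rhamnulose is absent, so QuvW is inactive.
Required activator CilT is absent, so *gorF* is not transcribed.
→ *gorF* is OFF.
Cellobiose is present, so KosY is inactive.
Sorbose is absent, so JalB is active.
With repressor JalB bound, *ulmS* is not transcribed.
→ *ulmS* is OFF.
SovT is produced constitutively and is active.
No repressor is bound and SovT is active, so *lomY* is transcribed.
→ *lomY* is ON.
1 of the 3 genes is transcribed.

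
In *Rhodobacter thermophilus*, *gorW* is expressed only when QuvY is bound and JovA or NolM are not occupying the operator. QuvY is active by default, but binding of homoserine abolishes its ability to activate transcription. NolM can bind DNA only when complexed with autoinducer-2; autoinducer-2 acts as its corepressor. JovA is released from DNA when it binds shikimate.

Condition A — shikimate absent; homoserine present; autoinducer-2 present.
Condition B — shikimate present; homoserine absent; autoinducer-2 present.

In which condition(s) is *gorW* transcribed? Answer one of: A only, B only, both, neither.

neither

Condition A:
Shikimate is absent, so JovA is active.
Homoserine is present, so QuvY is inactive.
Autoinducer-2 is present, so NolM is active.
With repressor JovA bound, *gorW* is not transcribed.
→ *gorW* is OFF in A.
Condition B:
Shikimate is present, so JovA is inactive.
Homoserine is absent, so QuvY is active.
Autoinducer-2 is present, so NolM is active.
With repressor NolM bound, *gorW* is not transcribed.
→ *gorW* is OFF in B.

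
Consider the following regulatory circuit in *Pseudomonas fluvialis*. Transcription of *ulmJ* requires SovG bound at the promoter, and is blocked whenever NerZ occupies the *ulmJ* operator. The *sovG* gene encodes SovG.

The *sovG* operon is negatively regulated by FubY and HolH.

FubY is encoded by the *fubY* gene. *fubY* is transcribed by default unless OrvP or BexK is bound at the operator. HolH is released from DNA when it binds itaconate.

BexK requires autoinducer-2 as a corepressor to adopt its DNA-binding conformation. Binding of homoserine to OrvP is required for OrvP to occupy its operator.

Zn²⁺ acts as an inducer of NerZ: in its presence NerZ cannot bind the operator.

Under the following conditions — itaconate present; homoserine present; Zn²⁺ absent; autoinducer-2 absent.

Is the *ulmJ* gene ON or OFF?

Homoserine is present, so OrvP is active.
Autoinducer-2 is absent, so BexK is inactive.
With repressor OrvP bound, *fubY* is not transcribed.
So FubY is not produced.
Itaconate is present, so HolH is inactive.
With no repressor bound, *sovG* is transcribed.
So SovG is produced and active.
Zn²⁺ is absent, so NerZ is active.
With repressor NerZ bound, *ulmJ* is not transcribed.

OFF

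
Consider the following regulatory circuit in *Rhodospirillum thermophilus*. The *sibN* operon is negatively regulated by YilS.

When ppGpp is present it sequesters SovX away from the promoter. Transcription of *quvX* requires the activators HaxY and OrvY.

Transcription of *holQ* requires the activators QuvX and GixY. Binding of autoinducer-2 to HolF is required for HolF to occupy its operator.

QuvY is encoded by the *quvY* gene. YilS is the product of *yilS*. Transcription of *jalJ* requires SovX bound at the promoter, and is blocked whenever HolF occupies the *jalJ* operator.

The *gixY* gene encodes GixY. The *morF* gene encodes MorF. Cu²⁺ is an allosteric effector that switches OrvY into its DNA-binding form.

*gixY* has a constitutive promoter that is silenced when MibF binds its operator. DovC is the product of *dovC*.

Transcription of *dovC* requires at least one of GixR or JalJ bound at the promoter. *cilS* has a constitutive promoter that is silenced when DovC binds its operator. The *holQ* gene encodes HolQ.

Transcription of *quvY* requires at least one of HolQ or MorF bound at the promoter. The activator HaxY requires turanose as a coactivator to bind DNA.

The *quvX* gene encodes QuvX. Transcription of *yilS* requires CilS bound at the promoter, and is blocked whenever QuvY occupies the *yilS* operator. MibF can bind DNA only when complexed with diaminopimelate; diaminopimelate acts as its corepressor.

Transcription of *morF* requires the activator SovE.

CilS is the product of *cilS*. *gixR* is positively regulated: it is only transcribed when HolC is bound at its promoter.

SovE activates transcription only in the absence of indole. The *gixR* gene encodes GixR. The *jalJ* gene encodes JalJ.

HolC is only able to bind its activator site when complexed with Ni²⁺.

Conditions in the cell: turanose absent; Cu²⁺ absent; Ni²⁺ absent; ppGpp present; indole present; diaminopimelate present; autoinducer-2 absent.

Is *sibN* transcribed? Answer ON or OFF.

Turanose is absent, so HaxY is inactive.
Cu²⁺ is absent, so OrvY is inactive.
Required activator HaxY is absent, so *quvX* is not transcribed.
So QuvX is not produced.
Diaminopimelate is present, so MibF is active.
With repressor MibF bound, *gixY* is not transcribed.
So GixY is not produced.
Required activator QuvX is absent, so *holQ* is not transcribed.
So HolQ is not produced.
Indole is present, so SovE is inactive.
Required activator SovE is absent, so *morF* is not transcribed.
So MorF is not produced.
No activator is available at the *quvY* promoter, so *quvY* is not transcribed.
So QuvY is not produced.
Ni²⁺ is absent, so HolC is inactive.
Required activator HolC is absent, so *gixR* is not transcribed.
So GixR is not produced.
Autoinducer-2 is absent, so HolF is inactive.
ppGpp is present, so SovX is inactive.
Required activator SovX is absent, so *jalJ* is not transcribed.
So JalJ is not produced.
No activator is available at the *dovC* promoter, so *dovC* is not transcribed.
So DovC is not produced.
With no repressor bound, *cilS* is transcribed.
So CilS is produced and active.
No repressor is bound and CilS is active, so *yilS* is transcribed.
So YilS is produced and active.
With repressor YilS bound, *sibN* is not transcribed.

OFF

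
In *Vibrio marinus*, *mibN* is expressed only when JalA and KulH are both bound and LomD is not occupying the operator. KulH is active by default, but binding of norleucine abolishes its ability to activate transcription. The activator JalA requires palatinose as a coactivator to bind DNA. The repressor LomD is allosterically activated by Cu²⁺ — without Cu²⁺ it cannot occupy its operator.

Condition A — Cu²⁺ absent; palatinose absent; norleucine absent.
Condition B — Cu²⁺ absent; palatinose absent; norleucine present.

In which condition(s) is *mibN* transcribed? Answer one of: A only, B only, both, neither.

Condition A:
Cu²⁺ is absent, so LomD is inactive.
Palatinose is absent, so JalA is inactive.
Norleucine is absent, so KulH is active.
Required activator JalA is absent, so *mibN* is not transcribed.
→ *mibN* is OFF in A.
Condition B:
Cu²⁺ is absent, so LomD is inactive.
Palatinose is absent, so JalA is inactive.
Norleucine is present, so KulH is inactive.
Required activator JalA is absent, so *mibN* is not transcribed.
→ *mibN* is OFF in B.

neither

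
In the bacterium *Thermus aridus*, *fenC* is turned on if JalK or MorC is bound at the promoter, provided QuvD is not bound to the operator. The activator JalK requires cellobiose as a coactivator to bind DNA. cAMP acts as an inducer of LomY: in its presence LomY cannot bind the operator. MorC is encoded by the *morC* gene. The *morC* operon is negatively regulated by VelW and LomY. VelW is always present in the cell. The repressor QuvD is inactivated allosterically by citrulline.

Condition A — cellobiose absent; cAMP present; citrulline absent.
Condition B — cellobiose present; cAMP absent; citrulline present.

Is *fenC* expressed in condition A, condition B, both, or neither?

Condition A:
Cellobiose is absent, so JalK is inactive.
VelW is produced constitutively and is active.
cAMP is present, so LomY is inactive.
With repressor VelW bound, *morC* is not transcribed.
So MorC is not produced.
Citrulline is absent, so QuvD is active.
With repressor QuvD bound, *fenC* is not transcribed.
→ *fenC* is OFF in A.
Condition B:
Cellobiose is present, so JalK is active.
VelW is produced constitutively and is active.
cAMP is absent, so LomY is active.
With repressor VelW bound, *morC* is not transcribed.
So MorC is not produced.
Citrulline is present, so QuvD is inactive.
Activator JalK is present, so *fenC* is transcribed.
→ *fenC* is ON in B.

B only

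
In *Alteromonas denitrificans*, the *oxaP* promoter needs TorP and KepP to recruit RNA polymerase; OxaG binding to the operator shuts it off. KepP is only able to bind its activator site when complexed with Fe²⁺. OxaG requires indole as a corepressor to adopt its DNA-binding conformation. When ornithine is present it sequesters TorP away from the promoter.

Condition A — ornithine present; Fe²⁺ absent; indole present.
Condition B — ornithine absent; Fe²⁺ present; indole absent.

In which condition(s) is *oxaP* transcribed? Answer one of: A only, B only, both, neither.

B only

Condition A:
Ornithine is present, so TorP is inactive.
Fe²⁺ is absent, so KepP is inactive.
Indole is present, so OxaG is active.
With repressor OxaG bound, *oxaP* is not transcribed.
→ *oxaP* is OFF in A.
Condition B:
Ornithine is absent, so TorP is active.
Fe²⁺ is present, so KepP is active.
Indole is absent, so OxaG is inactive.
No repressor is bound and TorP and KepP are active, so *oxaP* is transcribed.
→ *oxaP* is ON in B.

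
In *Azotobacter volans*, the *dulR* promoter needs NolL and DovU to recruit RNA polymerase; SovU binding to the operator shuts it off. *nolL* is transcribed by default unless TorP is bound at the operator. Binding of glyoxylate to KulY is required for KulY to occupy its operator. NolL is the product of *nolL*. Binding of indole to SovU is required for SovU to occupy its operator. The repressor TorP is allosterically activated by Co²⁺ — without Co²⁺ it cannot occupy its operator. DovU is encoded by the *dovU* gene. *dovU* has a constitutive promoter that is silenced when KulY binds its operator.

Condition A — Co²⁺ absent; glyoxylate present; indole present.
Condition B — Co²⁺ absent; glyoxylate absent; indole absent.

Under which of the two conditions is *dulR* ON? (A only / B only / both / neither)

B only

Condition A:
Co²⁺ is absent, so TorP is inactive.
With no repressor bound, *nolL* is transcribed.
So NolL is produced and active.
Glyoxylate is present, so KulY is active.
With repressor KulY bound, *dovU* is not transcribed.
So DovU is not produced.
Indole is present, so SovU is active.
With repressor SovU bound, *dulR* is not transcribed.
→ *dulR* is OFF in A.
Condition B:
Co²⁺ is absent, so TorP is inactive.
With no repressor bound, *nolL* is transcribed.
So NolL is produced and active.
Glyoxylate is absent, so KulY is inactive.
With no repressor bound, *dovU* is transcribed.
So DovU is produced and active.
Indole is absent, so SovU is inactive.
No repressor is bound and NolL and DovU are active, so *dulR* is transcribed.
→ *dulR* is ON in B.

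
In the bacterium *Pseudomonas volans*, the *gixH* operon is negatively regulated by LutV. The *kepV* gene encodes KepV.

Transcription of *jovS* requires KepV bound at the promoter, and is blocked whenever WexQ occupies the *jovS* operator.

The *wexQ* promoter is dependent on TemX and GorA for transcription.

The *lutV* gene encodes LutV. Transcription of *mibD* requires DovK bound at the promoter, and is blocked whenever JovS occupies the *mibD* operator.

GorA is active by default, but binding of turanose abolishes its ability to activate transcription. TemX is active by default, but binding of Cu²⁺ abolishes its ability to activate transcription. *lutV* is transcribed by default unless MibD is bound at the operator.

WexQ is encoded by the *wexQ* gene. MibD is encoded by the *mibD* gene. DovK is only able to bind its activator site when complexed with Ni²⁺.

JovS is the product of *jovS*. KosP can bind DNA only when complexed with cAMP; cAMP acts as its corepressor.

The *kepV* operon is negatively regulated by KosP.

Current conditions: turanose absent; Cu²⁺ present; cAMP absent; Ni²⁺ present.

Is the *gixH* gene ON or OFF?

cAMP is absent, so KosP is inactive.
With no repressor bound, *kepV* is transcribed.
So KepV is produced and active.
Cu²⁺ is present, so TemX is inactive.
Turanose is absent, so GorA is active.
Required activator TemX is absent, so *wexQ* is not transcribed.
So WexQ is not produced.
No repressor is bound and KepV is active, so *jovS* is transcribed.
So JovS is produced and active.
Ni²⁺ is present, so DovK is active.
With repressor JovS bound, *mibD* is not transcribed.
So MibD is not produced.
With no repressor bound, *lutV* is transcribed.
So LutV is produced and active.
With repressor LutV bound, *gixH* is not transcribed.

OFF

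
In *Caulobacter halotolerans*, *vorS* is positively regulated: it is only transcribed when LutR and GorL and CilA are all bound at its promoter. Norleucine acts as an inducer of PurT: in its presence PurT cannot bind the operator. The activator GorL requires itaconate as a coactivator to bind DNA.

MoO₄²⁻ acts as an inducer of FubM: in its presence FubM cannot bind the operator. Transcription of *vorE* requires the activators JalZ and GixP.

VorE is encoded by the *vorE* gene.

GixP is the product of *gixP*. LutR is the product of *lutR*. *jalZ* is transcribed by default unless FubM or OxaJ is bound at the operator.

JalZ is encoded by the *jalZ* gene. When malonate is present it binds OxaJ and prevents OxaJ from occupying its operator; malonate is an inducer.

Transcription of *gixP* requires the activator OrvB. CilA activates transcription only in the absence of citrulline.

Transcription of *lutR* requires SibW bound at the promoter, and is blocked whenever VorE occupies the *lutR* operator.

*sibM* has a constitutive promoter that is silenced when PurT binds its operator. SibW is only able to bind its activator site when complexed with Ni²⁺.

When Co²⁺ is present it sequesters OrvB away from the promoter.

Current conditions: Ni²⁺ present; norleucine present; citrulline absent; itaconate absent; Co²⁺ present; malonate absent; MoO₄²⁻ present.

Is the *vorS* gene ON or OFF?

OFF

MoO₄²⁻ is present, so FubM is inactive.
Malonate is absent, so OxaJ is active.
With repressor OxaJ bound, *jalZ* is not transcribed.
So JalZ is not produced.
Co²⁺ is present, so OrvB is inactive.
Required activator OrvB is absent, so *gixP* is not transcribed.
So GixP is not produced.
Required activator JalZ is absent, so *vorE* is not transcribed.
So VorE is not produced.
Ni²⁺ is present, so SibW is active.
No repressor is bound and SibW is active, so *lutR* is transcribed.
So LutR is produced and active.
Itaconate is absent, so GorL is inactive.
Citrulline is absent, so CilA is active.
Required activator GorL is absent, so *vorS* is not transcribed.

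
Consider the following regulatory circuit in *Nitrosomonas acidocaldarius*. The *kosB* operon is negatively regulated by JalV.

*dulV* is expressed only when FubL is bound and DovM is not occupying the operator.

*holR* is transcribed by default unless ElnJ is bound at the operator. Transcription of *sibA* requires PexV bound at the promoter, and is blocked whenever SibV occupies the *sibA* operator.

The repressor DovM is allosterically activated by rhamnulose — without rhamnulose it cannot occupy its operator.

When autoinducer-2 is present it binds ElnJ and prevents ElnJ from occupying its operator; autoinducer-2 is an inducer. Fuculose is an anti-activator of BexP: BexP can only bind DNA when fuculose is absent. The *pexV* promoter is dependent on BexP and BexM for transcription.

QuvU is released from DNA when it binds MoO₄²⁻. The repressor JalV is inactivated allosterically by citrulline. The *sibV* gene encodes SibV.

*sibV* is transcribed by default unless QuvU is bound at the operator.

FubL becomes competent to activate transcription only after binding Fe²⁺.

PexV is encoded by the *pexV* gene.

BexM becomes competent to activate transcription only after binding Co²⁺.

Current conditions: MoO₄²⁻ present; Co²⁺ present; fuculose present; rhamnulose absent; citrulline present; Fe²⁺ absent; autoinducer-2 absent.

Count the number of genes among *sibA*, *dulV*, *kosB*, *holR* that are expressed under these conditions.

Fuculose is present, so BexP is inactive.
Co²⁺ is present, so BexM is active.
Required activator BexP is absent, so *pexV* is not transcribed.
So PexV is not produced.
MoO₄²⁻ is present, so QuvU is inactive.
With no repressor bound, *sibV* is transcribed.
So SibV is produced and active.
With repressor SibV bound, *sibA* is not transcribed.
→ *sibA* is OFF.
Rhamnulose is absent, so DovM is inactive.
Fe²⁺ is absent, so FubL is inactive.
Required activator FubL is absent, so *dulV* is not transcribed.
→ *dulV* is OFF.
Citrulline is present, so JalV is inactive.
With no repressor bound, *kosB* is transcribed.
→ *kosB* is ON.
Autoinducer-2 is absent, so ElnJ is active.
With repressor ElnJ bound, *holR* is not transcribed.
→ *holR* is OFF.
1 of the 4 genes is transcribed.

1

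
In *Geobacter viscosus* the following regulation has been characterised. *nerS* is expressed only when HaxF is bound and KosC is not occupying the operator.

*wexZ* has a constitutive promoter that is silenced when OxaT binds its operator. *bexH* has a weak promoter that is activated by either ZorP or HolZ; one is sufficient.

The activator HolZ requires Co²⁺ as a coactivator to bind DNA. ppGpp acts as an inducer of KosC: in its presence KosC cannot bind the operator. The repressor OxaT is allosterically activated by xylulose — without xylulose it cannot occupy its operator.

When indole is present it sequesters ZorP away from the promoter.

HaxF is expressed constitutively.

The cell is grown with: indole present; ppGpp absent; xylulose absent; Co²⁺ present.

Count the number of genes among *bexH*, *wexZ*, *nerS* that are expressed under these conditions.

Indole is present, so ZorP is inactive.
Co²⁺ is present, so HolZ is active.
Activator HolZ is present, so *bexH* is transcribed.
→ *bexH* is ON.
Xylulose is absent, so OxaT is inactive.
With no repressor bound, *wexZ* is transcribed.
→ *wexZ* is ON.
ppGpp is absent, so KosC is active.
HaxF is produced constitutively and is active.
With repressor KosC bound, *nerS* is not transcribed.
→ *nerS* is OFF.
2 of the 3 genes are transcribed.

2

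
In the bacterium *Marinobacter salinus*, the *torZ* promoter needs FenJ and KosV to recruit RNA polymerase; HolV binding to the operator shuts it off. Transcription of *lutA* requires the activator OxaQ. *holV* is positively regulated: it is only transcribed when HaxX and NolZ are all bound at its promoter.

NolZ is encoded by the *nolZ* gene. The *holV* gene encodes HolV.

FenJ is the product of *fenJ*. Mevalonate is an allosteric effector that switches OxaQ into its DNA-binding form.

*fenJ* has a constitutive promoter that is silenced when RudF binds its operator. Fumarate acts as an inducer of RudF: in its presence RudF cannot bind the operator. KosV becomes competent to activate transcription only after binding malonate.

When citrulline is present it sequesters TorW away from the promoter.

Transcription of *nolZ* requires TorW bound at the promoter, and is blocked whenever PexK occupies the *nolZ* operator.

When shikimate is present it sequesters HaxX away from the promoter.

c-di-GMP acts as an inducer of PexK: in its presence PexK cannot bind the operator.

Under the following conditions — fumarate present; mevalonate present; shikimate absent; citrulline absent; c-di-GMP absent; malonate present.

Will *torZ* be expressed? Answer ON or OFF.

Fumarate is present, so RudF is inactive.
With no repressor bound, *fenJ* is transcribed.
So FenJ is produced and active.
Malonate is present, so KosV is active.
Shikimate is absent, so HaxX is active.
Citrulline is absent, so TorW is active.
c-di-GMP is absent, so PexK is active.
With repressor PexK bound, *nolZ* is not transcribed.
So NolZ is not produced.
Required activator NolZ is absent, so *holV* is not transcribed.
So HolV is not produced.
No repressor is bound and FenJ and KosV are active, so *torZ* is transcribed.

ON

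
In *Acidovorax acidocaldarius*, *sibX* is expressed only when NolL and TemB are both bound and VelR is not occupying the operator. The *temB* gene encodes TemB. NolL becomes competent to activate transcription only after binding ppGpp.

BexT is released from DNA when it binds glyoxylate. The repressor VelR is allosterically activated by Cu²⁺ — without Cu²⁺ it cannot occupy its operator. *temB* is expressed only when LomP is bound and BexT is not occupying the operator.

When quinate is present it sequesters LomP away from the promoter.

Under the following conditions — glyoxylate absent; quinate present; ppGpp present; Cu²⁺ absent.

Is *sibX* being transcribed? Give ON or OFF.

OFF

ppGpp is present, so NolL is active.
Quinate is present, so LomP is inactive.
Glyoxylate is absent, so BexT is active.
With repressor BexT bound, *temB* is not transcribed.
So TemB is not produced.
Cu²⁺ is absent, so VelR is inactive.
Required activator TemB is absent, so *sibX* is not transcribed.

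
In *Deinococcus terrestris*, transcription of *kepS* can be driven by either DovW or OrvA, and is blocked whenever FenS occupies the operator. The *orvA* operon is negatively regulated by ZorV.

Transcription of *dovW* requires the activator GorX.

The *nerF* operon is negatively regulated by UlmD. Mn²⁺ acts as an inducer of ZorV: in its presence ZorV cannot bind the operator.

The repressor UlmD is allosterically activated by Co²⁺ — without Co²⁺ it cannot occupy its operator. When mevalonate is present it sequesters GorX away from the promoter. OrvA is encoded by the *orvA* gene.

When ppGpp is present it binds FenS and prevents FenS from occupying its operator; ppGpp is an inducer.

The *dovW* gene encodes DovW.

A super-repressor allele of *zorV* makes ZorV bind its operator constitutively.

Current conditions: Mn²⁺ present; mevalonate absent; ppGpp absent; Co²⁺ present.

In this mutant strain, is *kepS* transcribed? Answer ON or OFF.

OFF

ppGpp is absent, so FenS is active.
Mevalonate is absent, so GorX is active.
No repressor is bound and GorX is active, so *dovW* is transcribed.
So DovW is produced and active.
ZorV is constitutively active in this strain.
With repressor ZorV bound, *orvA* is not transcribed.
So OrvA is not produced.
With repressor FenS bound, *kepS* is not transcribed.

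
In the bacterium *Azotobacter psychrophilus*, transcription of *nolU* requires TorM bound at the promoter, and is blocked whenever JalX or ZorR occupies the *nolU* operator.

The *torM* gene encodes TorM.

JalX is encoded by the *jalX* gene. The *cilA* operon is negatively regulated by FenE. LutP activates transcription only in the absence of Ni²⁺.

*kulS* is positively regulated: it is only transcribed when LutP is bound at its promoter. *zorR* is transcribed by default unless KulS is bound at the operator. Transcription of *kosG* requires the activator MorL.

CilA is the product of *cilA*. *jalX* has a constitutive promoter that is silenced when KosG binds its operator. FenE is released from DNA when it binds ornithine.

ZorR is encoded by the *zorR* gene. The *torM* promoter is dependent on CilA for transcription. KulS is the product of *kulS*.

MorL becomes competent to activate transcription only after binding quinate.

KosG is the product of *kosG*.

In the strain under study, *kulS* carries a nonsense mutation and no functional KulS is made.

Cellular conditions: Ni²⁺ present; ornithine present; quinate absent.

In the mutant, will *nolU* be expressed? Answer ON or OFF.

OFF

Ornithine is present, so FenE is inactive.
With no repressor bound, *cilA* is transcribed.
So CilA is produced and active.
No repressor is bound and CilA is active, so *torM* is transcribed.
So TorM is produced and active.
Quinate is absent, so MorL is inactive.
Required activator MorL is absent, so *kosG* is not transcribed.
So KosG is not produced.
With no repressor bound, *jalX* is transcribed.
So JalX is produced and active.
KulS is non-functional in this strain, so it has no effect.
With no repressor bound, *zorR* is transcribed.
So ZorR is produced and active.
With repressor JalX bound, *nolU* is not transcribed.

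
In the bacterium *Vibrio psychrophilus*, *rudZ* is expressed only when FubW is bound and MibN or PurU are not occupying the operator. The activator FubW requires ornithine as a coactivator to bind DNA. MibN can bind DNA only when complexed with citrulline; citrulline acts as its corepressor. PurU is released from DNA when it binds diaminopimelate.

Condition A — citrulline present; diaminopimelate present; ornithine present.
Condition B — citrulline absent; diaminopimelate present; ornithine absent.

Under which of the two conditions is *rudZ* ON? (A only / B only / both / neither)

neither

Condition A:
Citrulline is present, so MibN is active.
Diaminopimelate is present, so PurU is inactive.
Ornithine is present, so FubW is active.
With repressor MibN bound, *rudZ* is not transcribed.
→ *rudZ* is OFF in A.
Condition B:
Citrulline is absent, so MibN is inactive.
Diaminopimelate is present, so PurU is inactive.
Ornithine is absent, so FubW is inactive.
Required activator FubW is absent, so *rudZ* is not transcribed.
→ *rudZ* is OFF in B.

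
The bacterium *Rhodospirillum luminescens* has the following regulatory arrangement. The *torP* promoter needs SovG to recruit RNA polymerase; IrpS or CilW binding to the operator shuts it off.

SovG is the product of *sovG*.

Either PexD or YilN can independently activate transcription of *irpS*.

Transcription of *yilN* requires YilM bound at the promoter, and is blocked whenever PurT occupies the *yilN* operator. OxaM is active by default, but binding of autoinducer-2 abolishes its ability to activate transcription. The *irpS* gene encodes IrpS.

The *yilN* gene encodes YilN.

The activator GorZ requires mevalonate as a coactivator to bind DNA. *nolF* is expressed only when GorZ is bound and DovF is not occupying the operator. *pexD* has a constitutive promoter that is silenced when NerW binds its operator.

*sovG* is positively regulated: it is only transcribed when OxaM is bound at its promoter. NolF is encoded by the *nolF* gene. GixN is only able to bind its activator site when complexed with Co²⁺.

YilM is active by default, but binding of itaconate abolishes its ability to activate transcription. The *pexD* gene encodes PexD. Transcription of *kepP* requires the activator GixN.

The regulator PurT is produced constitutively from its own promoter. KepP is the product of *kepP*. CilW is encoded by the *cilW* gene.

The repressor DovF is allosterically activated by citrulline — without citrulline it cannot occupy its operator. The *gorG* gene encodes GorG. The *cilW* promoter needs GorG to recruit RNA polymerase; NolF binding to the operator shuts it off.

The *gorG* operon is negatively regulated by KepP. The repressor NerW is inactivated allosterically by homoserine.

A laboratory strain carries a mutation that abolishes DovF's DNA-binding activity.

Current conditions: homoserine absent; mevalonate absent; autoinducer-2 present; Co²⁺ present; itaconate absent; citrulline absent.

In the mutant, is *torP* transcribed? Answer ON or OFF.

Homoserine is absent, so NerW is active.
With repressor NerW bound, *pexD* is not transcribed.
So PexD is not produced.
PurT is produced constitutively and is active.
Itaconate is absent, so YilM is active.
With repressor PurT bound, *yilN* is not transcribed.
So YilN is not produced.
No activator is available at the *irpS* promoter, so *irpS* is not transcribed.
So IrpS is not produced.
Mevalonate is absent, so GorZ is inactive.
DovF is non-functional in this strain, so it has no effect.
Required activator GorZ is absent, so *nolF* is not transcribed.
So NolF is not produced.
Co²⁺ is present, so GixN is active.
No repressor is bound and GixN is active, so *kepP* is transcribed.
So KepP is produced and active.
With repressor KepP bound, *gorG* is not transcribed.
So GorG is not produced.
Required activator GorG is absent, so *cilW* is not transcribed.
So CilW is not produced.
Autoinducer-2 is present, so OxaM is inactive.
Required activator OxaM is absent, so *sovG* is not transcribed.
So SovG is not produced.
Required activator SovG is absent, so *torP* is not transcribed.

OFF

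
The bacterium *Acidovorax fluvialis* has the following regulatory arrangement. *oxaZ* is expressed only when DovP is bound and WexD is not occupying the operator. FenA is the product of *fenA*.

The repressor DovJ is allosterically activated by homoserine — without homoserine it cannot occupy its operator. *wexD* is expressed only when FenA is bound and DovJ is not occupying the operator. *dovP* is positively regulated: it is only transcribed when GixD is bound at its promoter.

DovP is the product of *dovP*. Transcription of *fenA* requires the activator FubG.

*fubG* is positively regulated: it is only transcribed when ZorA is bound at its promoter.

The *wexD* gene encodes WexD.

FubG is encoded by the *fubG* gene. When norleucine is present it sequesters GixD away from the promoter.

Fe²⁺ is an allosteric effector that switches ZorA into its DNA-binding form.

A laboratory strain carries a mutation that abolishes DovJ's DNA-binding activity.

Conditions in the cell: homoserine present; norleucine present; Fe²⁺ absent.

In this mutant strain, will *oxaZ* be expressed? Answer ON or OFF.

Fe²⁺ is absent, so ZorA is inactive.
Required activator ZorA is absent, so *fubG* is not transcribed.
So FubG is not produced.
Required activator FubG is absent, so *fenA* is not transcribed.
So FenA is not produced.
DovJ is non-functional in this strain, so it has no effect.
Required activator FenA is absent, so *wexD* is not transcribed.
So WexD is not produced.
Norleucine is present, so GixD is inactive.
Required activator GixD is absent, so *dovP* is not transcribed.
So DovP is not produced.
Required activator DovP is absent, so *oxaZ* is not transcribed.

OFF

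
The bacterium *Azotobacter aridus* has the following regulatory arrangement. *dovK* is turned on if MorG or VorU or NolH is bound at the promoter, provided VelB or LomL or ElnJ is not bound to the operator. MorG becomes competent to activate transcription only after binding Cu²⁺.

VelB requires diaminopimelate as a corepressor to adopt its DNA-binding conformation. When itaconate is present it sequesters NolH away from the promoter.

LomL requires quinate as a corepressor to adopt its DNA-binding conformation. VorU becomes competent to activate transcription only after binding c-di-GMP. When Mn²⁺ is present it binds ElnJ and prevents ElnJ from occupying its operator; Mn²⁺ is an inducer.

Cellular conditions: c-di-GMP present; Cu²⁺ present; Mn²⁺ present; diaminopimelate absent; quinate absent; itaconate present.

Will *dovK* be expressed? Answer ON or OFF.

ON

Cu²⁺ is present, so MorG is active.
Diaminopimelate is absent, so VelB is inactive.
Quinate is absent, so LomL is inactive.
c-di-GMP is present, so VorU is active.
Mn²⁺ is present, so ElnJ is inactive.
Itaconate is present, so NolH is inactive.
Activator MorG is present, so *dovK* is transcribed.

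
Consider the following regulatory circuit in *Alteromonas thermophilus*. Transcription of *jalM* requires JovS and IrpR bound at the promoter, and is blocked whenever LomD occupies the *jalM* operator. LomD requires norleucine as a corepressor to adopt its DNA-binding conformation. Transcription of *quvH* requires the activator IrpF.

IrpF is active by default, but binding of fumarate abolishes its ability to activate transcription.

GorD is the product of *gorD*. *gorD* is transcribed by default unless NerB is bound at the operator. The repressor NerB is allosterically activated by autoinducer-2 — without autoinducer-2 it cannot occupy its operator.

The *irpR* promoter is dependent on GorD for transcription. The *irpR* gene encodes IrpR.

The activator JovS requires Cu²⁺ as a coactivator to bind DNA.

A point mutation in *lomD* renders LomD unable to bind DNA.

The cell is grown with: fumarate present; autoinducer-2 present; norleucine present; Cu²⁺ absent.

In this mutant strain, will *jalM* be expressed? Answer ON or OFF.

OFF

Cu²⁺ is absent, so JovS is inactive.
LomD is non-functional in this strain, so it has no effect.
Autoinducer-2 is present, so NerB is active.
With repressor NerB bound, *gorD* is not transcribed.
So GorD is not produced.
Required activator GorD is absent, so *irpR* is not transcribed.
So IrpR is not produced.
Required activator JovS is absent, so *jalM* is not transcribed.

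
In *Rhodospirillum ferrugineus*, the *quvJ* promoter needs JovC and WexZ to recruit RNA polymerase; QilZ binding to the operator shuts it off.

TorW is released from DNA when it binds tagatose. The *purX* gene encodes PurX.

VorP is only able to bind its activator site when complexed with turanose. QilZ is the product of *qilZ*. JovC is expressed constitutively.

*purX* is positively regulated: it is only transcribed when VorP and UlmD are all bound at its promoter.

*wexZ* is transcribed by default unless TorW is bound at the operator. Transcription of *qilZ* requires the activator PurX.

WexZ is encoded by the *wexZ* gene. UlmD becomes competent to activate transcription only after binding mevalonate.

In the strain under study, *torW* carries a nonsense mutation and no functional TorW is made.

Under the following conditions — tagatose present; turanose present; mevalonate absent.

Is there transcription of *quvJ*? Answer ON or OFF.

JovC is produced constitutively and is active.
TorW is non-functional in this strain, so it has no effect.
With no repressor bound, *wexZ* is transcribed.
So WexZ is produced and active.
Turanose is present, so VorP is active.
Mevalonate is absent, so UlmD is inactive.
Required activator UlmD is absent, so *purX* is not transcribed.
So PurX is not produced.
Required activator PurX is absent, so *qilZ* is not transcribed.
So QilZ is not produced.
No repressor is bound and JovC and WexZ are active, so *quvJ* is transcribed.

ON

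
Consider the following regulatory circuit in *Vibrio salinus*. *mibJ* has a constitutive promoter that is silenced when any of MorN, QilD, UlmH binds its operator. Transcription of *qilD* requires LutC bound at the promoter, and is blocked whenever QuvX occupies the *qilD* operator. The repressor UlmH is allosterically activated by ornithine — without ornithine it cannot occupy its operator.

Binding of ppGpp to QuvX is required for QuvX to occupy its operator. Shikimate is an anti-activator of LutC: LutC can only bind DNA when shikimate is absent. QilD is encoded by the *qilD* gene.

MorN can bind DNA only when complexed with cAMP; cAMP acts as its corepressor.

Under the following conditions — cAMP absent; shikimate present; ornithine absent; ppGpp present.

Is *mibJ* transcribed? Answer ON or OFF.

cAMP is absent, so MorN is inactive.
ppGpp is present, so QuvX is active.
Shikimate is present, so LutC is inactive.
With repressor QuvX bound, *qilD* is not transcribed.
So QilD is not produced.
Ornithine is absent, so UlmH is inactive.
With no repressor bound, *mibJ* is transcribed.

ON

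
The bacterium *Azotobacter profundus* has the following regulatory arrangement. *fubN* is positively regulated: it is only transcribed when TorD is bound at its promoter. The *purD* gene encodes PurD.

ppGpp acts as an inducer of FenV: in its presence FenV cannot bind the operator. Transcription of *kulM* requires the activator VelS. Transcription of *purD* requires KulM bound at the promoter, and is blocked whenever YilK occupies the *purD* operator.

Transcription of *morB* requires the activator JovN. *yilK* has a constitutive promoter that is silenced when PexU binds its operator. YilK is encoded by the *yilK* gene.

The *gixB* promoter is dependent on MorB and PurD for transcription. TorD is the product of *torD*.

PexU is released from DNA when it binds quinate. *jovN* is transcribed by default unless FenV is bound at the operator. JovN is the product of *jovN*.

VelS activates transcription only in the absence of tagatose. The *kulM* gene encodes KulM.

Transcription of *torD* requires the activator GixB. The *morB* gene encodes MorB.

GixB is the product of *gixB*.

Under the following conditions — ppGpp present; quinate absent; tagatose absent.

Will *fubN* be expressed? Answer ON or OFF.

ppGpp is present, so FenV is inactive.
With no repressor bound, *jovN* is transcribed.
So JovN is produced and active.
No repressor is bound and JovN is active, so *morB* is transcribed.
So MorB is produced and active.
Tagatose is absent, so VelS is active.
No repressor is bound and VelS is active, so *kulM* is transcribed.
So KulM is produced and active.
Quinate is absent, so PexU is active.
With repressor PexU bound, *yilK* is not transcribed.
So YilK is not produced.
No repressor is bound and KulM is active, so *purD* is transcribed.
So PurD is produced and active.
No repressor is bound and MorB and PurD are active, so *gixB* is transcribed.
So GixB is produced and active.
No repressor is bound and GixB is active, so *torD* is transcribed.
So TorD is produced and active.
No repressor is bound and TorD is active, so *fubN* is transcribed.

ON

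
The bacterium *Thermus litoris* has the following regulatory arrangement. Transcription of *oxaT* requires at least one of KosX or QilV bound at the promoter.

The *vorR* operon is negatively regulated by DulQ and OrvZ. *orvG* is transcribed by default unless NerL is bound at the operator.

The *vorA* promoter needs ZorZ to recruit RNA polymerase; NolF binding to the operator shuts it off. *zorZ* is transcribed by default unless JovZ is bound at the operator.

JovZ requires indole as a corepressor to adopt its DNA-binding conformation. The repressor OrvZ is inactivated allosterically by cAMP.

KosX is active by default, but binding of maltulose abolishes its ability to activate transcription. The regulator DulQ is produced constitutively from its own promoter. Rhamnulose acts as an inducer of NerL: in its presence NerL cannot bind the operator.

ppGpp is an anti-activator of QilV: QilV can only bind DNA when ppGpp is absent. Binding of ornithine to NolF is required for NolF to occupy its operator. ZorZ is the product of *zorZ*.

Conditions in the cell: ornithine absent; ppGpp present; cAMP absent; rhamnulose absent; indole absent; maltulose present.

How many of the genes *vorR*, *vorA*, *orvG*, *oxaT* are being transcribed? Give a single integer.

1

DulQ is produced constitutively and is active.
cAMP is absent, so OrvZ is active.
With repressor DulQ bound, *vorR* is not transcribed.
→ *vorR* is OFF.
Ornithine is absent, so NolF is inactive.
Indole is absent, so JovZ is inactive.
With no repressor bound, *zorZ* is transcribed.
So ZorZ is produced and active.
No repressor is bound and ZorZ is active, so *vorA* is transcribed.
→ *vorA* is ON.
Rhamnulose is absent, so NerL is active.
With repressor NerL bound, *orvG* is not transcribed.
→ *orvG* is OFF.
Maltulose is present, so KosX is inactive.
ppGpp is present, so QilV is inactive.
No activator is available at the *oxaT* promoter, so *oxaT* is not transcribed.
→ *oxaT* is OFF.
1 of the 4 genes is transcribed.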